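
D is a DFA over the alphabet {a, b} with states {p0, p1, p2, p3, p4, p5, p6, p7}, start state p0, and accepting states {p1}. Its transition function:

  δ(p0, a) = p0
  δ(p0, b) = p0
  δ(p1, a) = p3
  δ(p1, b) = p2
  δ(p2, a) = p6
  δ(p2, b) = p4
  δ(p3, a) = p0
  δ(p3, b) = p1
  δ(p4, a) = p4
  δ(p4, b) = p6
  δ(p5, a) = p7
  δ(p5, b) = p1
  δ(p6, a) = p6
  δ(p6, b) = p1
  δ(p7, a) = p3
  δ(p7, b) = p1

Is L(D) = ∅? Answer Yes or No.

Yes

The states reachable from the start state are {p0}.
None of the accepting states {p1} is reachable, so no string is accepted and L(D) = ∅.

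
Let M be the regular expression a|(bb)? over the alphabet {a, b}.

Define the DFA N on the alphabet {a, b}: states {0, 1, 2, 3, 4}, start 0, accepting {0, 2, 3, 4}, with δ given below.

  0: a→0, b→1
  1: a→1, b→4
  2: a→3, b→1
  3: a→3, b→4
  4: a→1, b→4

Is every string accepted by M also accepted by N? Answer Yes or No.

Yes

Converting the expression M to a DFA (subset construction, then merging equivalent states) gives the minimal DFA with states {m0, m1, m2, m3}, start state m0, accepting states {m0, m1} and transitions m0: a→m1, b→m2; m1: a→m3, b→m3; m2: a→m3, b→m1; m3: a→m3, b→m3.
Exploring the product automaton M × N from the start pair (m0, 0), following both machines on each input symbol, reaches 7 state pairs: (m0, 0), (m1, 0), (m2, 1), (m3, 0), (m3, 1), (m1, 4), (m3, 4).
M accepts in {m0, m1} and N accepts in {0, 2, 3, 4}. The reachable pairs whose M-component is accepting are (m0, 0), (m1, 0), (m1, 4); in each of them the N-component is accepting too, so the product for L(M) \ L(N) (M-component accepting, N-component rejecting) has no reachable accepting pair and the difference is empty.
Hence every string in L(M) is also in L(N).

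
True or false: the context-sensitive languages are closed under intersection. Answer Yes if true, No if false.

An LBA keeps a copy of the input on a second track, runs the LBA for L₁, and if that accepts restores the input and runs the LBA for L₂; linear space suffices, so L₁ ∩ L₂ is context-sensitive.
So the context-sensitive languages are closed under intersection.

Yes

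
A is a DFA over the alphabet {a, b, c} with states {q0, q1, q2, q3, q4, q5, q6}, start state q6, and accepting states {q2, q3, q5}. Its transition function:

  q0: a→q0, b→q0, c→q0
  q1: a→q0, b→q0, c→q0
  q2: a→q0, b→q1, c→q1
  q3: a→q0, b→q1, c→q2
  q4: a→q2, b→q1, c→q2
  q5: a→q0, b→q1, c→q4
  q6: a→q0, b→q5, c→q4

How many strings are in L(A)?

5

The useful subgraph on states {q2, q4, q5, q6} is acyclic, so L(A) is finite; the longest accepting path visits 4 useful states, giving maximum string length 3.
Counting accepting paths from q6 by length: 1 of length 1, 2 of length 2, 2 of length 3. Total 5.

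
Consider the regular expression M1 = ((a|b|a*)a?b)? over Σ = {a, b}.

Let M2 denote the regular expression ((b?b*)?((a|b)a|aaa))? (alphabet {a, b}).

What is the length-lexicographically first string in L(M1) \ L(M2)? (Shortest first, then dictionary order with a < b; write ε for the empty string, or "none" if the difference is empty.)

The string b is accepted by M1 but not by M2.
No shorter string lies in the difference, and b is the lexicographically first length-1 string in L(M1) \ L(M2).

b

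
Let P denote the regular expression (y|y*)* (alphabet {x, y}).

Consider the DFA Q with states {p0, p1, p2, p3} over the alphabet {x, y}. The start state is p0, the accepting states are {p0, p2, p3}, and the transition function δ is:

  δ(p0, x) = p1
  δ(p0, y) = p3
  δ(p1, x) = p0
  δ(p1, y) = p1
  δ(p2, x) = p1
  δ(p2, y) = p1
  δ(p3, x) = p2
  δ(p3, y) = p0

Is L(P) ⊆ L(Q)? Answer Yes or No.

Converting the expression P to a DFA (subset construction, then merging equivalent states) gives the minimal DFA with states {r0, r1}, start state r0, accepting states {r0} and transitions r0: x→r1, y→r0; r1: x→r1, y→r1.
Exploring the product automaton P × Q from the start pair (r0, p0), following both machines on each input symbol, reaches 6 state pairs: (r0, p0), (r1, p1), (r0, p3), (r1, p0), (r1, p2), (r1, p3).
P accepts in {r0} and Q accepts in {p0, p2, p3}. The reachable pairs whose P-component is accepting are (r0, p0), (r0, p3); in each of them the Q-component is accepting too, so the product for L(P) \ L(Q) (P-component accepting, Q-component rejecting) has no reachable accepting pair and the difference is empty.
Hence every string in L(P) is also in L(Q).

Yes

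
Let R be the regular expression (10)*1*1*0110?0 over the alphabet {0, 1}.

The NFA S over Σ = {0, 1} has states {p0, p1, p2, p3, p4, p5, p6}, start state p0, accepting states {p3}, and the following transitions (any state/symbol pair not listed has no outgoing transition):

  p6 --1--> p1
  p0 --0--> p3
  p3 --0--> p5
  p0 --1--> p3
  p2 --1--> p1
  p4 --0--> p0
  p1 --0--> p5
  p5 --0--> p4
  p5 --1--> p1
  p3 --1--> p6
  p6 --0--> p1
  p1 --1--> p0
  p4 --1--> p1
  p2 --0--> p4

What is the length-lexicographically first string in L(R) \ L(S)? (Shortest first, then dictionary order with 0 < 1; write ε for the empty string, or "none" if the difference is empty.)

0110

The string 0110 is accepted by R but not by S.
No shorter string lies in the difference, and 0110 is the lexicographically first length-4 string in L(R) \ L(S).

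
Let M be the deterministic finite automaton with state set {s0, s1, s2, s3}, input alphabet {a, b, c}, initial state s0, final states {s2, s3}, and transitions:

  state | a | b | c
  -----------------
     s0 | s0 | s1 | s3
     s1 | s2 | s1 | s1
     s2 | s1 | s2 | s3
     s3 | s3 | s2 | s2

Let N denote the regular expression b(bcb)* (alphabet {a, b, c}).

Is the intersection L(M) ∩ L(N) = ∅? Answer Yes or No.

Converting the expression N to a DFA (subset construction, then merging equivalent states) gives the minimal DFA with states {n0, n1, n2, n3}, start state n0, accepting states {n2} and transitions n0: a→n1, b→n2, c→n1; n1: a→n1, b→n1, c→n1; n2: a→n1, b→n3, c→n1; n3: a→n1, b→n1, c→n0.
Exploring the product automaton M × N from the start pair (s0, n0), following both machines on each input symbol, reaches 8 state pairs: (s0, n0), (s0, n1), (s1, n2), (s3, n1), (s1, n1), (s2, n1), (s1, n3), (s1, n0).
M accepts in {s2, s3} and N accepts in {n2}; no reachable pair has both components accepting, so no string drives both machines to acceptance simultaneously and L(M) ∩ L(N) = ∅.
So no string is accepted by both, and the intersection is empty.

Yes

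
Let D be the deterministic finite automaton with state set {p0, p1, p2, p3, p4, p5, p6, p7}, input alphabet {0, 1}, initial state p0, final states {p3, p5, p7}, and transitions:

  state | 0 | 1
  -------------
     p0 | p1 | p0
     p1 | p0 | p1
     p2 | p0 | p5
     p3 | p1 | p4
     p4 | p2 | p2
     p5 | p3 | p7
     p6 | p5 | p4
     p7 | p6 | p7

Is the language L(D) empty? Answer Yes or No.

The states reachable from the start state are {p0, p1}.
None of the accepting states {p3, p5, p7} is reachable, so no string is accepted and L(D) = ∅.

Yes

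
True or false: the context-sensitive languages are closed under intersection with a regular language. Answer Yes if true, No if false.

Yes

Every regular language is context-sensitive, and context-sensitive languages are closed under intersection (an LBA runs the DFA check and then the LBA for L on the same linear tape).
So the context-sensitive languages are closed under intersection with a regular language.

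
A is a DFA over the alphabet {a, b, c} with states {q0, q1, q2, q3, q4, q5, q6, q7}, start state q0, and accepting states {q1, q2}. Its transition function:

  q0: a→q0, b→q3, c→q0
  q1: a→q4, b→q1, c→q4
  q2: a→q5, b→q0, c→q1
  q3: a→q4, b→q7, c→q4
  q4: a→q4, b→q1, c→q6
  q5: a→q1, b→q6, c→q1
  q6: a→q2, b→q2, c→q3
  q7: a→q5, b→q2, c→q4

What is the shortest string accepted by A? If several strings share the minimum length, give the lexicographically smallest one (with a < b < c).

A breadth-first search from q0 reaches an accepting state first via the path q0 → q3 → q4 → q1 on input bab.
No string of length < 3 is accepted (BFS exhausts all shorter strings without reaching an accepting state), and bab is the lexicographically least accepting string of length 3.

bab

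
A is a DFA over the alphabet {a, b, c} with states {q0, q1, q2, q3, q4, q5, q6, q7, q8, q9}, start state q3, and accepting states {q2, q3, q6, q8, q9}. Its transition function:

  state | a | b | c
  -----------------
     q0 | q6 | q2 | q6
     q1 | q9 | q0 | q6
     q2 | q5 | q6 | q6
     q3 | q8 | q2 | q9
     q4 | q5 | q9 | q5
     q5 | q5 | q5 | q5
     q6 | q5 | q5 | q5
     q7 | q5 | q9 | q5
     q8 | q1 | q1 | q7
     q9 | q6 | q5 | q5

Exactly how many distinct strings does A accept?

The useful subgraph on states {q0, q1, q2, q3, q6, q7, q8, q9} is acyclic, so L(A) is finite; the longest accepting path visits 6 useful states, giving maximum string length 5.
Counting accepting paths from q3 by length: 1 of length 0, 3 of length 1, 3 of length 2, 5 of length 3, 9 of length 4, 4 of length 5. Total 25.

25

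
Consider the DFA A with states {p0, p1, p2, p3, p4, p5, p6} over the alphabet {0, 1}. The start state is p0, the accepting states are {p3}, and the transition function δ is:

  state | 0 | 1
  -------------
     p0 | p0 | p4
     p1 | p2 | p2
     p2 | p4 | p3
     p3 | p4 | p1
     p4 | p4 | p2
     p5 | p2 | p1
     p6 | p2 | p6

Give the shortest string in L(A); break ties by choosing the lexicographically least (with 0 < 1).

111

A breadth-first search from p0 reaches an accepting state first via the path p0 → p4 → p2 → p3 on input 111.
No string of length < 3 is accepted (BFS exhausts all shorter strings without reaching an accepting state), and 111 is the lexicographically least accepting string of length 3.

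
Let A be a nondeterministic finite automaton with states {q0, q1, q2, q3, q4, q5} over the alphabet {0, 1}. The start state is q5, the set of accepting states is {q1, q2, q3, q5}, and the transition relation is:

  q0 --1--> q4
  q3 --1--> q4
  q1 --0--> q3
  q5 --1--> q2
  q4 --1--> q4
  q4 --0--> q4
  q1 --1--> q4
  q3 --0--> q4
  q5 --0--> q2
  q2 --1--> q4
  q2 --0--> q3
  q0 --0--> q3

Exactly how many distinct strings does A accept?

The useful subgraph on states {q2, q3, q5} is acyclic, so L(A) is finite; the longest accepting path visits 3 useful states, giving maximum string length 2.
Counting accepting paths from q5 by length: 1 of length 0, 2 of length 1, 2 of length 2. Total 5.

5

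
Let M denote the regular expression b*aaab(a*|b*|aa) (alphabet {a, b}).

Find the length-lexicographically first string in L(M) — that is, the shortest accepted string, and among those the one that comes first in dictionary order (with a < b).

By inspection of the expression, no string of length less than 4 matches, and aaab is the lexicographically first match of length 4.

aaab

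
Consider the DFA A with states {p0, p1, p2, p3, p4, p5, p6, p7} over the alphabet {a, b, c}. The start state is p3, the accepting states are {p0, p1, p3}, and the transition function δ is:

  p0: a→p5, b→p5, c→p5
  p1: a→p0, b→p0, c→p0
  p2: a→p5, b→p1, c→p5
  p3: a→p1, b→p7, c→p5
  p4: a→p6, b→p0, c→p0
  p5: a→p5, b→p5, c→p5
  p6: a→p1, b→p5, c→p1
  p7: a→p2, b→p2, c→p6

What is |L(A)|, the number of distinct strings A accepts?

The useful subgraph on states {p0, p1, p2, p3, p6, p7} is acyclic, so L(A) is finite; the longest accepting path visits 5 useful states, giving maximum string length 4.
Counting accepting paths from p3 by length: 1 of length 0, 1 of length 1, 3 of length 2, 4 of length 3, 12 of length 4. Total 21.

21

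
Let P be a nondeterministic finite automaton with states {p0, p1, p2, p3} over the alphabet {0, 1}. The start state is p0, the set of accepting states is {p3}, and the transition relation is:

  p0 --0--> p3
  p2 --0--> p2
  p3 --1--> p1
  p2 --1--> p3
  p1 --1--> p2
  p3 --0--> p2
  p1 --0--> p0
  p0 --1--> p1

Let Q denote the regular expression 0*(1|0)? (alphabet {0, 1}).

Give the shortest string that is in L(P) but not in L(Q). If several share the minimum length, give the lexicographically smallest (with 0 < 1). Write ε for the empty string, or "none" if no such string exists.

The string 100 is accepted by P but not by Q.
No shorter string lies in the difference, and 100 is the lexicographically first length-3 string in L(P) \ L(Q).

100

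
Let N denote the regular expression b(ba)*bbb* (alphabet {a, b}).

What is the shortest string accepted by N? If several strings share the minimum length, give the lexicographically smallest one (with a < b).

By inspection of the expression, no string of length less than 3 matches, and bbb is the lexicographically first match of length 3.

bbb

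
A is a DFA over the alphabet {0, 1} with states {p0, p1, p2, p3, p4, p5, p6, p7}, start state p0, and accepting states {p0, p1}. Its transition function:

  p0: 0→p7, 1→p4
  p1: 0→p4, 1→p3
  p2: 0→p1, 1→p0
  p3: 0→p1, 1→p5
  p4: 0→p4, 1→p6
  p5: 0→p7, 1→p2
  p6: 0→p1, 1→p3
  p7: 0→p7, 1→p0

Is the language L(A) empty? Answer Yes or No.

No

The empty string ε is accepted: the run p0 ends in the accepting state p0.
Since at least one string is accepted, L(A) is not empty.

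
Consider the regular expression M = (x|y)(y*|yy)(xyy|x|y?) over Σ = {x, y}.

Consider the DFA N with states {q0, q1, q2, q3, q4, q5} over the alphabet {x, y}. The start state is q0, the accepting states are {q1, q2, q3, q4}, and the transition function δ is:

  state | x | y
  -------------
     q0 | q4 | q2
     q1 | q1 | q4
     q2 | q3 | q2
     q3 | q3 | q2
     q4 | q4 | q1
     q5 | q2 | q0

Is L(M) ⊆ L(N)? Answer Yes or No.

Converting the expression M to a DFA (subset construction, then merging equivalent states) gives the minimal DFA with states {m0, m1, m2, m3, m4, m5}, start state m0, accepting states {m1, m2, m5} and transitions m0: x→m1, y→m1; m1: x→m2, y→m1; m2: x→m3, y→m4; m3: x→m3, y→m3; m4: x→m3, y→m5; m5: x→m3, y→m3.
Exploring the product automaton M × N from the start pair (m0, q0), following both machines on each input symbol, reaches 17 state pairs: (m0, q0), (m1, q4), (m1, q2), (m2, q4), (m1, q1), (m2, q3), (m3, q4), (m4, q1), (m2, q1), (m3, q3), (m4, q2), (m3, q1), (m5, q4), (m4, q4), (m3, q2), (m5, q2), (m5, q1).
M accepts in {m1, m2, m5} and N accepts in {q1, q2, q3, q4}. The reachable pairs whose M-component is accepting are (m1, q4), (m1, q2), (m2, q4), (m1, q1), (m2, q3), (m2, q1), (m5, q4), (m5, q2), (m5, q1); in each of them the N-component is accepting too, so the product for L(M) \ L(N) (M-component accepting, N-component rejecting) has no reachable accepting pair and the difference is empty.
Hence every string in L(M) is also in L(N).

Yes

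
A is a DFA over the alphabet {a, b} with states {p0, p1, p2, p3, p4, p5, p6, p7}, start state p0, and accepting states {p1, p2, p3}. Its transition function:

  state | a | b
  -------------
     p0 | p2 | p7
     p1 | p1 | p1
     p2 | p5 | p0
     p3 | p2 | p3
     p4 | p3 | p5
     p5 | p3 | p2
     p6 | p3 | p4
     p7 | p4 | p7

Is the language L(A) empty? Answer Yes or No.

No

The string a is accepted: the run p0 → p2 ends in the accepting state p2.
Since at least one string is accepted, L(A) is not empty.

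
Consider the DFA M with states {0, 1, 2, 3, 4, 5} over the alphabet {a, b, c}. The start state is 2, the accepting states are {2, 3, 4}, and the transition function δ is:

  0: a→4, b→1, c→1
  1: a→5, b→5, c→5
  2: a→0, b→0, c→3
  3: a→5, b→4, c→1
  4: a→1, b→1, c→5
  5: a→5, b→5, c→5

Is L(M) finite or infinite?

finite

The useful states (reachable from 2 and able to reach an accepting state) are {0, 2, 3, 4}.
Restricted to these states the transition graph has no cycle, so every accepting path has bounded length and L is finite.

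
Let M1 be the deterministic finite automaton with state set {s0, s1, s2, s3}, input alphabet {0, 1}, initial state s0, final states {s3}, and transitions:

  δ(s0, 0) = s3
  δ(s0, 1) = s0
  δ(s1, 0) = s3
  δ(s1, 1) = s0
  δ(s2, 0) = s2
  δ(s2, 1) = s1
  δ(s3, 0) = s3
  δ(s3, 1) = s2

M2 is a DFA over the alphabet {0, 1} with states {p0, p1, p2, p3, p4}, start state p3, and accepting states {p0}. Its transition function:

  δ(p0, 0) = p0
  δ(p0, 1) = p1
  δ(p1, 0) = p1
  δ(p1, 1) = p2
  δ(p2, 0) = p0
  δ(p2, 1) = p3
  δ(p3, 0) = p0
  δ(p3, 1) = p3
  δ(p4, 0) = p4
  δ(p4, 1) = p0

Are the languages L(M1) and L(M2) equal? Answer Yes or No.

Exploring the product automaton M1 × M2 from the start pair (s0, p3), following both machines on each input symbol, reaches 4 state pairs: (s0, p3), (s3, p0), (s2, p1), (s1, p2).
M1 accepts in {s3} and M2 accepts in {p0}. In every reachable pair the two components are either both accepting — (s3, p0) — or both non-accepting, so no string is accepted by exactly one of the machines: L(M1) \ L(M2) and L(M2) \ L(M1) are both empty.
Hence every string is accepted by M1 iff it is accepted by M2, and the two languages coincide.

Yes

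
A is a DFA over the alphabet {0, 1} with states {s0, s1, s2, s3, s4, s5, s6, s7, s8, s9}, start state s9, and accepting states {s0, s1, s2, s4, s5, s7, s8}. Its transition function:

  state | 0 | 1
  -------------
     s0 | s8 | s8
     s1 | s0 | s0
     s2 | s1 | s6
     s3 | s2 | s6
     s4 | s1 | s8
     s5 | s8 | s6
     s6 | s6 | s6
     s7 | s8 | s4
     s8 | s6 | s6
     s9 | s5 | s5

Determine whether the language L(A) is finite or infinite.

The useful states (reachable from s9 and able to reach an accepting state) are {s5, s8, s9}.
Restricted to these states the transition graph has no cycle, so every accepting path has bounded length and L is finite.

finite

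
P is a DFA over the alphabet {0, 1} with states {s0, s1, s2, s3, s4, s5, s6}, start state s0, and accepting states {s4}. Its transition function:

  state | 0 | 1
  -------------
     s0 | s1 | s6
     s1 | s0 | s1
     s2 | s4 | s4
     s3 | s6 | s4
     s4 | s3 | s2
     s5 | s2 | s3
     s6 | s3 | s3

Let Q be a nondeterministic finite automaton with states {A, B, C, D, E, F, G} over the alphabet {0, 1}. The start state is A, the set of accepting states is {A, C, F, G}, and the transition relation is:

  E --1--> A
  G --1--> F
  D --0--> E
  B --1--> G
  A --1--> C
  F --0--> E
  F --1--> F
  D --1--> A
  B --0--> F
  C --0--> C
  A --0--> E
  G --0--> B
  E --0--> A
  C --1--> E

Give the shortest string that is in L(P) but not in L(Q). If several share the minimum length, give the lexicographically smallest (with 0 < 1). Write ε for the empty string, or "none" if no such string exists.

The string 101 is accepted by P but not by Q.
No shorter string lies in the difference, and 101 is the lexicographically first length-3 string in L(P) \ L(Q).

101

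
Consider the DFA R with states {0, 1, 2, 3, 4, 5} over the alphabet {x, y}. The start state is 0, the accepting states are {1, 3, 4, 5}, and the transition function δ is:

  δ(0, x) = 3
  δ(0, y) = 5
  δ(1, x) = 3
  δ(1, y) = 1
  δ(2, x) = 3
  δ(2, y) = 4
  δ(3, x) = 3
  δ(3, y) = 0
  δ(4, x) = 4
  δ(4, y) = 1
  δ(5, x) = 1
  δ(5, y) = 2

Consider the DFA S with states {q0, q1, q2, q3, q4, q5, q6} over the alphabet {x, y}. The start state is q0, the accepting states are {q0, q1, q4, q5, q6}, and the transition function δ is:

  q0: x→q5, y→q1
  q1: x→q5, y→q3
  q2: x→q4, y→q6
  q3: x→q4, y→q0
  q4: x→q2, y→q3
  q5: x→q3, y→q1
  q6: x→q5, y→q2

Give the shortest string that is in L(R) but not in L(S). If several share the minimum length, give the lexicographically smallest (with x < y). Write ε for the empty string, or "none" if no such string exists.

The string xx is accepted by R but not by S.
No shorter string lies in the difference, and xx is the lexicographically first length-2 string in L(R) \ L(S).

xx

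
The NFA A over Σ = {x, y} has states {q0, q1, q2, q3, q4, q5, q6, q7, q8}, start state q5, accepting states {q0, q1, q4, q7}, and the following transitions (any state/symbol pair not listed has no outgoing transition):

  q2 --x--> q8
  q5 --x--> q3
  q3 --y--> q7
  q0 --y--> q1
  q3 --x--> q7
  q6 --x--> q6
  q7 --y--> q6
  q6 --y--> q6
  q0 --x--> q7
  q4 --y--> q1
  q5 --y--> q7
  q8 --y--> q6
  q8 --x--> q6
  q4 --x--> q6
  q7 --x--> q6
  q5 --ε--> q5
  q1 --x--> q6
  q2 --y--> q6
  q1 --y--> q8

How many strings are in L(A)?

The useful subgraph on states {q3, q5, q7} is acyclic, so L(A) is finite; the longest accepting path visits 3 useful states, giving maximum string length 2.
Counting accepting paths from q5 by length: 1 of length 1, 2 of length 2. Total 3.

3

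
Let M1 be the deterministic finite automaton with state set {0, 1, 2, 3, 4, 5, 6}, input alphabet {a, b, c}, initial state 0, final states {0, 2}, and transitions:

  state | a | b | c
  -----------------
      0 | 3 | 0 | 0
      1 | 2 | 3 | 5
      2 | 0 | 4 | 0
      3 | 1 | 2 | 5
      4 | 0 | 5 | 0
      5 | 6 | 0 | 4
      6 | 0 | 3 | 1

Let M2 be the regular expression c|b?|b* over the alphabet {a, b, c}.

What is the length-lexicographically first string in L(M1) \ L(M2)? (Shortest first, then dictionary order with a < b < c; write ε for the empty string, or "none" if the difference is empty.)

The string ab is accepted by M1 but not by M2.
No shorter string lies in the difference, and ab is the lexicographically first length-2 string in L(M1) \ L(M2).

ab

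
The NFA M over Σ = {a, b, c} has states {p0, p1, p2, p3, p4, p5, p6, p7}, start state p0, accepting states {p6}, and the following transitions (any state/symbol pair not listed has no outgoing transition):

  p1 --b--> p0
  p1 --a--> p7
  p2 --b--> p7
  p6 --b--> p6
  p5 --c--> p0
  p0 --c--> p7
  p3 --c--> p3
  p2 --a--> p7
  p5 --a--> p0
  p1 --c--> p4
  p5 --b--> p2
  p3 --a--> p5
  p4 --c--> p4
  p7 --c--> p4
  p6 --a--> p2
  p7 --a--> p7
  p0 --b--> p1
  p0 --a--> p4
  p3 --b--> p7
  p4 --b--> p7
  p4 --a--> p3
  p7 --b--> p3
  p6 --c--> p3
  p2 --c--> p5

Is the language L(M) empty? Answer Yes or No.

The states reachable from the start state are {p0, p1, p2, p3, p4, p5, p7}.
None of the accepting states {p6} is reachable, so no string is accepted and L(M) = ∅.

Yes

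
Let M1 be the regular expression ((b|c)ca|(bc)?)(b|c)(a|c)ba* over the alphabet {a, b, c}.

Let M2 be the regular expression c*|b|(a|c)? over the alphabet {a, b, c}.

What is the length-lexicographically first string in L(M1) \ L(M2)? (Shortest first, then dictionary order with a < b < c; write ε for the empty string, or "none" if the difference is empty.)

bab

The string bab is accepted by M1 but not by M2.
No shorter string lies in the difference, and bab is the lexicographically first length-3 string in L(M1) \ L(M2).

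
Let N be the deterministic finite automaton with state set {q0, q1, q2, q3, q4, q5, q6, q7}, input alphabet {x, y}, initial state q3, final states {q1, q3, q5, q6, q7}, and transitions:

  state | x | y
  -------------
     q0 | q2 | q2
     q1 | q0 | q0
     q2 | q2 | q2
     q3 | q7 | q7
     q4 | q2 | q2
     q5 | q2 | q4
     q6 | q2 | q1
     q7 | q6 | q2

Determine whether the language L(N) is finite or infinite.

finite

The useful states (reachable from q3 and able to reach an accepting state) are {q1, q3, q6, q7}.
Restricted to these states the transition graph has no cycle, so every accepting path has bounded length and L is finite.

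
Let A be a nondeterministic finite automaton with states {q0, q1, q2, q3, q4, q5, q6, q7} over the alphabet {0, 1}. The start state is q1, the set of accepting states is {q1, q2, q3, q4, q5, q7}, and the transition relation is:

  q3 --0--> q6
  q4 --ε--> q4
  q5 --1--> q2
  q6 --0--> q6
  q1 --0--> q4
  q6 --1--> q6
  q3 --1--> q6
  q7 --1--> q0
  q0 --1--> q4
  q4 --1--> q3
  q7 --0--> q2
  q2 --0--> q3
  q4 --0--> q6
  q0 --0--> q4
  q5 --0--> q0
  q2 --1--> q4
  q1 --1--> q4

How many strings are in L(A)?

5

The useful subgraph on states {q1, q3, q4} is acyclic, so L(A) is finite; the longest accepting path visits 3 useful states, giving maximum string length 2.
Counting accepting paths from q1 by length: 1 of length 0, 2 of length 1, 2 of length 2. Total 5.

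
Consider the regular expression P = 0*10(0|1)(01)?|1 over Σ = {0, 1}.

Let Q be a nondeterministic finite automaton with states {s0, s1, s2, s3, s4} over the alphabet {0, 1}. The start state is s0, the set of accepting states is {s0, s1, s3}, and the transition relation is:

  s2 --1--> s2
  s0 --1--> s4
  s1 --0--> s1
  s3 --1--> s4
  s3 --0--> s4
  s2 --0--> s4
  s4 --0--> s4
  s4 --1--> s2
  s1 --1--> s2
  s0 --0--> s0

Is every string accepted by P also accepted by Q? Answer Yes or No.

No

The string 1 is in L(P) but not in L(Q).
So L(P) ⊄ L(Q).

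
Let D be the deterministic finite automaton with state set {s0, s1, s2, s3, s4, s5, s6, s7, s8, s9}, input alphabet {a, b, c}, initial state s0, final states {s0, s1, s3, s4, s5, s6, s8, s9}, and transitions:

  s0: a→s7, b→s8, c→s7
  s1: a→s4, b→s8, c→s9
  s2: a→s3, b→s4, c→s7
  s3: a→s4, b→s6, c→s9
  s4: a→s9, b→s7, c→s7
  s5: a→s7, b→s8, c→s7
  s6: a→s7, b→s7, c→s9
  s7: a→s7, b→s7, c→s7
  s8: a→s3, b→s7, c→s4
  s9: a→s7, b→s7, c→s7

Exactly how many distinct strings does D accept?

The useful subgraph on states {s0, s3, s4, s6, s8, s9} is acyclic, so L(D) is finite; the longest accepting path visits 5 useful states, giving maximum string length 4.
Counting accepting paths from s0 by length: 1 of length 0, 1 of length 1, 2 of length 2, 4 of length 3, 2 of length 4. Total 10.

10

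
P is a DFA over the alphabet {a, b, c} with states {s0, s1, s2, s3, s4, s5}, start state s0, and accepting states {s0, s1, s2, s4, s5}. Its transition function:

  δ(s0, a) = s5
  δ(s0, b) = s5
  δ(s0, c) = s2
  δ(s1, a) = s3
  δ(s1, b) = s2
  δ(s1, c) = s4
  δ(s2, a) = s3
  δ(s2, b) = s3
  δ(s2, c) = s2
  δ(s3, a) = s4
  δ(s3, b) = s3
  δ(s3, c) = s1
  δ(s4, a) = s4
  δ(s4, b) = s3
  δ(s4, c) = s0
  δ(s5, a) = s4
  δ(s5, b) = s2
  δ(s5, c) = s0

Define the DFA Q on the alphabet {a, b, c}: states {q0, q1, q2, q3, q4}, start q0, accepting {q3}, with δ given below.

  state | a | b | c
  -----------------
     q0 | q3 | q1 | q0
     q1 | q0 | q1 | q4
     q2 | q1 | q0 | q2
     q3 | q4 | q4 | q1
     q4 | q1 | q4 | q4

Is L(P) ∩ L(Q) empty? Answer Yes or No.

The string a is accepted by both P and Q.
Hence L(P) ∩ L(Q) ≠ ∅.

No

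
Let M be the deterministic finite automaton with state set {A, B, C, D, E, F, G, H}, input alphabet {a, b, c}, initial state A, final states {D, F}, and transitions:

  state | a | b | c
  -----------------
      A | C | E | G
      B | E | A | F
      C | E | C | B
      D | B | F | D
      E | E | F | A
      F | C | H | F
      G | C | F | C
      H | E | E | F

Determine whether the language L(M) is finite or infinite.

infinite

State A is reachable from the start and can reach an accepting state, and it lies on the cycle A → C → B → A.
Traversing that cycle any number of times yields accepted strings of unbounded length, so the language is infinite.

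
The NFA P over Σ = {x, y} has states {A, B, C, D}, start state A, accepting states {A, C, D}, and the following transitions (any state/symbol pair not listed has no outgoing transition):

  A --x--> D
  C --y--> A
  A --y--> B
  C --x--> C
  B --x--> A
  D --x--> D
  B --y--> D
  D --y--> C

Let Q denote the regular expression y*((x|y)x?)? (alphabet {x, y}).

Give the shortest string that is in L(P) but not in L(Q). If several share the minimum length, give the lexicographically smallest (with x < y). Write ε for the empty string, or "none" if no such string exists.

xy

The string xy is accepted by P but not by Q.
No shorter string lies in the difference, and xy is the lexicographically first length-2 string in L(P) \ L(Q).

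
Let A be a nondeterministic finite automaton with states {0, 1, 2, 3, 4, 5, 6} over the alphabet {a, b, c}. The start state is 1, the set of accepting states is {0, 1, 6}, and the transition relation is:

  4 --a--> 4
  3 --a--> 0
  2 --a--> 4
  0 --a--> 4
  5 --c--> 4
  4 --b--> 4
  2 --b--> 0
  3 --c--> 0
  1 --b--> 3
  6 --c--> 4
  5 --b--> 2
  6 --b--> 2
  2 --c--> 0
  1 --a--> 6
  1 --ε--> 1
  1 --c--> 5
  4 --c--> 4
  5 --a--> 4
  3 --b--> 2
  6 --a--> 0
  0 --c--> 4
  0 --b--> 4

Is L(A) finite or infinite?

finite

The useful states (reachable from 1 and able to reach an accepting state) are {0, 1, 2, 3, 5, 6}.
Restricted to these states the transition graph has no cycle, so every accepting path has bounded length and L is finite.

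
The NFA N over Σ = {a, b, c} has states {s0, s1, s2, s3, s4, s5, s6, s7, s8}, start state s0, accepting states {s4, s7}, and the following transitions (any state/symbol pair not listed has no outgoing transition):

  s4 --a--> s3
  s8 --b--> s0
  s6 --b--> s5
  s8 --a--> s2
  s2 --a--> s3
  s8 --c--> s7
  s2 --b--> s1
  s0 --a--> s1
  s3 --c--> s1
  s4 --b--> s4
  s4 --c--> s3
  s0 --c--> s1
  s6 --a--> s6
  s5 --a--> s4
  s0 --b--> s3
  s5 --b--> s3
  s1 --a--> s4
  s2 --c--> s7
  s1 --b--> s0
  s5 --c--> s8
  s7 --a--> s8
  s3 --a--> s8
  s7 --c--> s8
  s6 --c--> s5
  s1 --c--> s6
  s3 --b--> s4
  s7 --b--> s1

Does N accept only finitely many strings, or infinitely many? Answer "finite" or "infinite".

infinite

State s0 is reachable from the start and can reach an accepting state, and it lies on the cycle s0 → s1 → s0.
Traversing that cycle any number of times yields accepted strings of unbounded length, so the language is infinite.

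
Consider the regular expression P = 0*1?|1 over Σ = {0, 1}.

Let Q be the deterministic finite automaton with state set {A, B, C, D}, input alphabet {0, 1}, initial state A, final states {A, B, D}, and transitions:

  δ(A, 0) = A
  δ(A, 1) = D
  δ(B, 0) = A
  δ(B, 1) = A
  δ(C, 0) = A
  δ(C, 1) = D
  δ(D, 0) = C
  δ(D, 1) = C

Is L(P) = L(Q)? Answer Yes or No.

The string 100 is accepted by Q but rejected by P.
So L(P) ≠ L(Q).

No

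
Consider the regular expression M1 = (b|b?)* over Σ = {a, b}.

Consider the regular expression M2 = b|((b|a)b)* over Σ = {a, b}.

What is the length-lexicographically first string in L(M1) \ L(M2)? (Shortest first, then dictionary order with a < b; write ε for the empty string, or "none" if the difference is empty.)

The string bbb is accepted by M1 but not by M2.
No shorter string lies in the difference, and bbb is the lexicographically first length-3 string in L(M1) \ L(M2).

bbb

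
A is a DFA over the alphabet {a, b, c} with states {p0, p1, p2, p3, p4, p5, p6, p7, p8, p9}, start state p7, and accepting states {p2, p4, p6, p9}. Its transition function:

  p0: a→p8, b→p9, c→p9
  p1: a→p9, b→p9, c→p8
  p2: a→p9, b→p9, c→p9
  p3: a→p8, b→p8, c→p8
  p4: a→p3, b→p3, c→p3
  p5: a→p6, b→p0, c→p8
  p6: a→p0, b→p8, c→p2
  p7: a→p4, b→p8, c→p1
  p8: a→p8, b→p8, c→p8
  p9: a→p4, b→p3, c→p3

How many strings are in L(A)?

The useful subgraph on states {p1, p4, p7, p9} is acyclic, so L(A) is finite; the longest accepting path visits 4 useful states, giving maximum string length 3.
Counting accepting paths from p7 by length: 1 of length 1, 2 of length 2, 2 of length 3. Total 5.

5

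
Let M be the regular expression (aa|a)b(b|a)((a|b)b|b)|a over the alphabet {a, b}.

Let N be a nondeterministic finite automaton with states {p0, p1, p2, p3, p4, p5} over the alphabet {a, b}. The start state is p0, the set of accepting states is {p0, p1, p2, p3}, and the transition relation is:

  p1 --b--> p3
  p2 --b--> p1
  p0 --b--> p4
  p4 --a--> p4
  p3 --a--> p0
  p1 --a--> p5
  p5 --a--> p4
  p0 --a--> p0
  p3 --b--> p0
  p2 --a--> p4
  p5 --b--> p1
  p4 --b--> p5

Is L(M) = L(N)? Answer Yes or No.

The string abab is accepted by M but rejected by N.
So L(M) ≠ L(N).

No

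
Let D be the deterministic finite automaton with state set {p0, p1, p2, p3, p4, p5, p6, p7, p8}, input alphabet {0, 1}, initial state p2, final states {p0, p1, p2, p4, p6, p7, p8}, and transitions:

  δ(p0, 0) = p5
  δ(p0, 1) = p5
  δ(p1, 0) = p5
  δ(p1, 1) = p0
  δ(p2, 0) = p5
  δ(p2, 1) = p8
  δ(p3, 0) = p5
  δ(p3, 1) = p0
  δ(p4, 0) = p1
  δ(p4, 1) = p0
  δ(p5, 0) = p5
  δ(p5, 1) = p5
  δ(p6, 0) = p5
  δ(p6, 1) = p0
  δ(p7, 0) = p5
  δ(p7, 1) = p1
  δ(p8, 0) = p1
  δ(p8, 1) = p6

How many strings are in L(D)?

The useful subgraph on states {p0, p1, p2, p6, p8} is acyclic, so L(D) is finite; the longest accepting path visits 4 useful states, giving maximum string length 3.
Counting accepting paths from p2 by length: 1 of length 0, 1 of length 1, 2 of length 2, 2 of length 3. Total 6.

6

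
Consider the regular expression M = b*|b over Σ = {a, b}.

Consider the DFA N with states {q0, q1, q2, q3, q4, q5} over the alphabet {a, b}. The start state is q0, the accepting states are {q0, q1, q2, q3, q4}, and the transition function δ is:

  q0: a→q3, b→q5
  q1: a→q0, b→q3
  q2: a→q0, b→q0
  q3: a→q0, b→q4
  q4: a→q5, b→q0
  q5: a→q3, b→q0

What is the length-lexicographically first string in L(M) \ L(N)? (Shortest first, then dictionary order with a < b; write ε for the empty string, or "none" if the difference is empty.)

b

The string b is accepted by M but not by N.
No shorter string lies in the difference, and b is the lexicographically first length-1 string in L(M) \ L(N).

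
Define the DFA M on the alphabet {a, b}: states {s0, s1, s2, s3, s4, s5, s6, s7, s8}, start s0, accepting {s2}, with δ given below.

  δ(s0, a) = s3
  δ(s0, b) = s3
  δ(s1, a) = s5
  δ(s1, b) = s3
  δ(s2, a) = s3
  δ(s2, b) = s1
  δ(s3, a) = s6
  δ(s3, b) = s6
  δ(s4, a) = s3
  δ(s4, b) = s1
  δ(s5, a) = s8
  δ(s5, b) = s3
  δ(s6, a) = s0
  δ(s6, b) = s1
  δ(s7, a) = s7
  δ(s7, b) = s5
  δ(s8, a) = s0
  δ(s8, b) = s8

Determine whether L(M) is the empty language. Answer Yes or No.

The states reachable from the start state are {s0, s1, s3, s5, s6, s8}.
None of the accepting states {s2} is reachable, so no string is accepted and L(M) = ∅.

Yes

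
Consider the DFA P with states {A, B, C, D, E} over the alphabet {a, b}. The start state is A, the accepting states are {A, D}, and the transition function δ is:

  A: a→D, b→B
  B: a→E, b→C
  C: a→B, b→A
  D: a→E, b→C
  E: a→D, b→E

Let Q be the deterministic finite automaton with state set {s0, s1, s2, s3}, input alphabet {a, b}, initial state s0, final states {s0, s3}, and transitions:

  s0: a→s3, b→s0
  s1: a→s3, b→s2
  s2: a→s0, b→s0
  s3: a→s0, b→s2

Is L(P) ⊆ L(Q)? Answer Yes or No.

Exploring the product automaton P × Q from the start pair (A, s0), following both machines on each input symbol, reaches 10 state pairs: (A, s0), (D, s3), (B, s0), (E, s0), (C, s2), (E, s3), (C, s0), (D, s0), (E, s2), (B, s3).
P accepts in {A, D} and Q accepts in {s0, s3}. The reachable pairs whose P-component is accepting are (A, s0), (D, s3), (D, s0); in each of them the Q-component is accepting too, so the product for L(P) \ L(Q) (P-component accepting, Q-component rejecting) has no reachable accepting pair and the difference is empty.
Hence every string in L(P) is also in L(Q).

Yes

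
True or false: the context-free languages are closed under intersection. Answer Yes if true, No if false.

No

{aⁿbⁿcᵐ : m,n≥0} and {aᵐbⁿcⁿ : m,n≥0} are both context-free, but their intersection {aⁿbⁿcⁿ : n≥0} is not (pumping lemma).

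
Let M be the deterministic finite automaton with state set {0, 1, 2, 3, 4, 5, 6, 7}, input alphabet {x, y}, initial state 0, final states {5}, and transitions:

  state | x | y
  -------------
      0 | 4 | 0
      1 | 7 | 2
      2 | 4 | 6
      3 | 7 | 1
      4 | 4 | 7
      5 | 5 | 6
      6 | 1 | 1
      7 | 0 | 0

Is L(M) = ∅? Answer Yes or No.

Yes

The states reachable from the start state are {0, 4, 7}.
None of the accepting states {5} is reachable, so no string is accepted and L(M) = ∅.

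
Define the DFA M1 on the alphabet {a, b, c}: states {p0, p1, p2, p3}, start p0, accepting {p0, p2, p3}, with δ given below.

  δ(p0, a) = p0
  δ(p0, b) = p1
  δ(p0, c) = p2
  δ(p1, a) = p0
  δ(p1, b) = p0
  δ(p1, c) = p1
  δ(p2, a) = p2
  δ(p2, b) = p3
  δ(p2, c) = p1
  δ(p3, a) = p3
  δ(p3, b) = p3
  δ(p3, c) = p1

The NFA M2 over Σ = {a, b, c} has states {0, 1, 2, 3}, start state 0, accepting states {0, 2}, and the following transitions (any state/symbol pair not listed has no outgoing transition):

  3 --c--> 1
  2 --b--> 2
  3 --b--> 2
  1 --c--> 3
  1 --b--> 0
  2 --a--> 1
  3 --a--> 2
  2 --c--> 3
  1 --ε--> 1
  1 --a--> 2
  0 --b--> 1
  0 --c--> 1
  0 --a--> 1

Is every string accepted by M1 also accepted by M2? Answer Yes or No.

No

The string a is in L(M1) but not in L(M2).
So L(M1) ⊄ L(M2).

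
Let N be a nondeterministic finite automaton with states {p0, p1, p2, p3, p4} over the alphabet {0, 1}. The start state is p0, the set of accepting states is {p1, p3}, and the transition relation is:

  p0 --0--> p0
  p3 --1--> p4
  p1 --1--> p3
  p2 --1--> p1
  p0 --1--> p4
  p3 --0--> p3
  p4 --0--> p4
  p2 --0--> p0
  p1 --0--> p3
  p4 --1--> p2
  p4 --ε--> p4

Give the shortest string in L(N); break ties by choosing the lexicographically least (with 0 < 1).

A breadth-first search from p0 reaches an accepting state first via the path p0 → p4 → p2 → p1 on input 111.
No string of length < 3 is accepted (BFS exhausts all shorter strings without reaching an accepting state), and 111 is the lexicographically least accepting string of length 3.

111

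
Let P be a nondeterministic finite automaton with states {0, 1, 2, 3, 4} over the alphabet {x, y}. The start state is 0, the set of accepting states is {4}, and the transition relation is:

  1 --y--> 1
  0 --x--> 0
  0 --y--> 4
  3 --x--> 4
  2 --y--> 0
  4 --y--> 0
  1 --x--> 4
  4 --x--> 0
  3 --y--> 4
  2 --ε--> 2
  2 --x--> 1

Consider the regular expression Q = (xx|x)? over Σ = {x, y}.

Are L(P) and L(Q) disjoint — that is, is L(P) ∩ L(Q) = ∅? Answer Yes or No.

Converting the expression Q to a DFA (subset construction, then merging equivalent states) gives the minimal DFA with states {q0, q1, q2, q3}, start state q0, accepting states {q0, q1, q3} and transitions q0: x→q1, y→q2; q1: x→q3, y→q2; q2: x→q2, y→q2; q3: x→q2, y→q2.
Exploring the product automaton P × Q from the start pair (0, q0), following both machines on each input symbol, reaches 5 state pairs: (0, q0), (0, q1), (4, q2), (0, q3), (0, q2).
P accepts in {4} and Q accepts in {q0, q1, q3}; no reachable pair has both components accepting, so no string drives both machines to acceptance simultaneously and L(P) ∩ L(Q) = ∅.
So no string is accepted by both, and the intersection is empty.

Yes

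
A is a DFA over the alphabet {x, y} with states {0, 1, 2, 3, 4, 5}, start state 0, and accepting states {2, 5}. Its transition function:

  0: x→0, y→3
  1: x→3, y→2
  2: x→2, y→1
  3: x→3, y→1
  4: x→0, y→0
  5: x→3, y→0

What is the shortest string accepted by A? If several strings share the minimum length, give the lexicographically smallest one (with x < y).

yyy

A breadth-first search from 0 reaches an accepting state first via the path 0 → 3 → 1 → 2 on input yyy.
No string of length < 3 is accepted (BFS exhausts all shorter strings without reaching an accepting state), and yyy is the lexicographically least accepting string of length 3.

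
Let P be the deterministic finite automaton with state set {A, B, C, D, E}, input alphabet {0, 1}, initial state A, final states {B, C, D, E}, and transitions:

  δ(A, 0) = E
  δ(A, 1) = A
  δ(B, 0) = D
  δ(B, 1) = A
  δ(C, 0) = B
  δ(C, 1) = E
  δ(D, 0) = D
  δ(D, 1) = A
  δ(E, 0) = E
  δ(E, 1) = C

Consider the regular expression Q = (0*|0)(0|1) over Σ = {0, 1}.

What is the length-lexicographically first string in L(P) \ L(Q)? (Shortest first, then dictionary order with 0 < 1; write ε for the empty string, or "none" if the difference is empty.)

The string 10 is accepted by P but not by Q.
No shorter string lies in the difference, and 10 is the lexicographically first length-2 string in L(P) \ L(Q).

10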